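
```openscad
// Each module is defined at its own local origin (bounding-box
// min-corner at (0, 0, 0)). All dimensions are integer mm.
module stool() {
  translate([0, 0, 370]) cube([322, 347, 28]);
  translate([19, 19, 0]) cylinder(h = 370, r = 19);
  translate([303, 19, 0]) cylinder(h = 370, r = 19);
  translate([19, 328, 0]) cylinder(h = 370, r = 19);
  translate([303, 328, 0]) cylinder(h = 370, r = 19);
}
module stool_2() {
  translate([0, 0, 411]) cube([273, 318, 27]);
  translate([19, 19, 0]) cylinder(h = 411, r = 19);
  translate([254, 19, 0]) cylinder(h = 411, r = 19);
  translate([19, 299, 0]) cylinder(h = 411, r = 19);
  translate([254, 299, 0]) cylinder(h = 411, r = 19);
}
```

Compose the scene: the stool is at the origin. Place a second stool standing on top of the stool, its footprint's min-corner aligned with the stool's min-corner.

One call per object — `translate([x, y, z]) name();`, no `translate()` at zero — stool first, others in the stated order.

stool();
translate([0, 0, 398]) stool_2();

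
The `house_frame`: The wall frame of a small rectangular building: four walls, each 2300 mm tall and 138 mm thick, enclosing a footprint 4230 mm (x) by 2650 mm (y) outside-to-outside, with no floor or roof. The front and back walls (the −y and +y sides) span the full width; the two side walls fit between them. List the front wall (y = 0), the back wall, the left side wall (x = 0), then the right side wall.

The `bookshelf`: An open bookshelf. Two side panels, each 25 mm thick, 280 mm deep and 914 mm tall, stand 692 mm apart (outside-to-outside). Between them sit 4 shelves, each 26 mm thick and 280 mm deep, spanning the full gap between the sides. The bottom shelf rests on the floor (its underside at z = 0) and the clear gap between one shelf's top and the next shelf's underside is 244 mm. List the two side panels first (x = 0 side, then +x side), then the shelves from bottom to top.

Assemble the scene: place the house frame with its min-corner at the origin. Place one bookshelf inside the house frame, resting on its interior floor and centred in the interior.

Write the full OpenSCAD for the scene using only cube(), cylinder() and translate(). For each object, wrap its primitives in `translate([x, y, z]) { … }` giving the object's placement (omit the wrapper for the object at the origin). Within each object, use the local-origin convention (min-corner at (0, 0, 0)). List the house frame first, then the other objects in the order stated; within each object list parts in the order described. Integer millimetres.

cube([4230, 138, 2300]);
translate([0, 2512, 0]) cube([4230, 138, 2300]);
translate([0, 138, 0]) cube([138, 2374, 2300]);
translate([4092, 138, 0]) cube([138, 2374, 2300]);
translate([1769, 1185, 0]) {
  cube([25, 280, 914]);
  translate([667, 0, 0]) cube([25, 280, 914]);
  translate([25, 0, 0]) cube([642, 280, 26]);
  translate([25, 0, 270]) cube([642, 280, 26]);
  translate([25, 0, 540]) cube([642, 280, 26]);
  translate([25, 0, 810]) cube([642, 280, 26]);
}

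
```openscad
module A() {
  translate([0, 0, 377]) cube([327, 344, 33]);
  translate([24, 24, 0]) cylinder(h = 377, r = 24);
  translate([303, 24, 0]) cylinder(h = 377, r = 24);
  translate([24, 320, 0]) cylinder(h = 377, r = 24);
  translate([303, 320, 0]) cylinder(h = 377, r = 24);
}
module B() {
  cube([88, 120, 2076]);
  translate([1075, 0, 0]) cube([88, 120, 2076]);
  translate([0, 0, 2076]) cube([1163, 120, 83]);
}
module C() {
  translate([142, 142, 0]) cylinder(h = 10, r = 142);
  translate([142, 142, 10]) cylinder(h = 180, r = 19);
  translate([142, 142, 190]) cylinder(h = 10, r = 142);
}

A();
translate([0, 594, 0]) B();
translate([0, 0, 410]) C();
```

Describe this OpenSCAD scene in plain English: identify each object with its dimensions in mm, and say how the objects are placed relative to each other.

A is a simple wooden stool: a rectangular seat 327 mm (x) by 344 mm (y), 33 mm thick, top face at z = 410 mm, on four round legs, each 48 mm in diameter. The legs rest on z = 0, each leg's axis is inset half a diameter from the nearest pair of seat edges (so the leg's bounding box is flush with the corner).

B is a door frame. The clear opening is 987 mm wide and 2076 mm high. Two 88 mm wide jambs, 120 mm deep, stand either side of the opening from the floor to the top of the opening. A 83 mm thick head sits across the top of both jambs, spanning the full outside width of the frame.

C is a spool: two coaxial disc flanges of radius 142 mm and thickness 10 mm, joined by a core cylinder of radius 19 mm and height 180 mm. The lower flange rests on z = 0 and the three cylinders share a vertical axis.

The door frame is on the floor beside the stool on its +y side. The spool is on top of the stool.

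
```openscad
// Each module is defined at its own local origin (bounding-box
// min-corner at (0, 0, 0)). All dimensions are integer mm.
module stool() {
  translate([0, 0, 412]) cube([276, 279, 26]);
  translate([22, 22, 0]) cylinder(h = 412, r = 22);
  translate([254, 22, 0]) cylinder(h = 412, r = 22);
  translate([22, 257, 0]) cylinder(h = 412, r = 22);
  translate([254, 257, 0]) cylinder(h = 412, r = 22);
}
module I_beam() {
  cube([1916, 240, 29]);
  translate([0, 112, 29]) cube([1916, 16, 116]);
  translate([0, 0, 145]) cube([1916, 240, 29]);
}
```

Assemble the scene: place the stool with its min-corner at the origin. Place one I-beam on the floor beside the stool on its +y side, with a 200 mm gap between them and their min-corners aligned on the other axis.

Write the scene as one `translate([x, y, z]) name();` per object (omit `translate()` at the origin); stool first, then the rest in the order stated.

stool();
translate([0, 479, 0]) I_beam();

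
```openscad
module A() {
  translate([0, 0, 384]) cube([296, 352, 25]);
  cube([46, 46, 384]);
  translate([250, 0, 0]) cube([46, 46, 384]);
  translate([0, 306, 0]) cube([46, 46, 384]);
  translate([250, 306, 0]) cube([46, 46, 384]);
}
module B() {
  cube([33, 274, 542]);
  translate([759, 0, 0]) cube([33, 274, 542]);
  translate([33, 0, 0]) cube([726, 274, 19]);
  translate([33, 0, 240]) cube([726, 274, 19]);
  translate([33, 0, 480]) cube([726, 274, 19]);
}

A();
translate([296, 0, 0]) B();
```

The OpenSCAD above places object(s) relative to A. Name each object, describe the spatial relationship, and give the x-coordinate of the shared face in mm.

A is a stool. B is a bookshelf. The bookshelf is against the stool's +x side, with their −y faces flush. The x-coordinate of the shared face is 296 mm.

The stool's +x face and the bookshelf's −x face are both at x = 296 mm.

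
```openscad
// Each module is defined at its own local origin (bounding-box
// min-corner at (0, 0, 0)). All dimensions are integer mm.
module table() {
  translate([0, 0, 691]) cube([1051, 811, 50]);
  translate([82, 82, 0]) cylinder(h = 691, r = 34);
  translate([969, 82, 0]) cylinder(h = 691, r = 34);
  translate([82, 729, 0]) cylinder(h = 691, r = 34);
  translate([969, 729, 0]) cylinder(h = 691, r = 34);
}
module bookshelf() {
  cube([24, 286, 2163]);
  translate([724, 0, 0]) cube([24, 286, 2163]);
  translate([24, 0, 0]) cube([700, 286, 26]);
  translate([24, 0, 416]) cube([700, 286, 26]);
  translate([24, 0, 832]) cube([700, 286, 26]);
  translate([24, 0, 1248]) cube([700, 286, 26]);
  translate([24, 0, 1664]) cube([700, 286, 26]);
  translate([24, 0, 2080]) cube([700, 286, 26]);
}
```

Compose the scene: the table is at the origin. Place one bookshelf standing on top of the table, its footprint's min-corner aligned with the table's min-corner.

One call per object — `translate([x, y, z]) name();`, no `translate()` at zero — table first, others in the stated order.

table();
translate([0, 0, 741]) bookshelf();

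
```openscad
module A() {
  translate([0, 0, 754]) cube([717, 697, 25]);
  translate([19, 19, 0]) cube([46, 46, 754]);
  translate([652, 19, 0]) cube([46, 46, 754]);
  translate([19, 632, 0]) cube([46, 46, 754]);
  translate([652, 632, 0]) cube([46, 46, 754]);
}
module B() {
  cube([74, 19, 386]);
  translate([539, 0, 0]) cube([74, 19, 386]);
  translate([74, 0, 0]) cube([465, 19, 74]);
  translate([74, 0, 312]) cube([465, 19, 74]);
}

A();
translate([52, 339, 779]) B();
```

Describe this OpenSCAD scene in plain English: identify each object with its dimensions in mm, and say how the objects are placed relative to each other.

A is a rectangular dining table. The top is 717×697×25 mm with its upper surface at z = 779 mm. It stands on four 46×46 mm square legs, each inset 19 mm from the nearest pair of top edges, running from the floor to the underside of the top.

B is a rectangular picture frame lying in the x–z plane (depth along y). The opening is 465 mm wide (x) by 238 mm tall (z), surrounded by a border 74 mm wide on all four sides. The frame is 19 mm deep and is made of two full-height vertical stiles with two horizontal rails fitted between them.

The picture frame is on top of the table, centred.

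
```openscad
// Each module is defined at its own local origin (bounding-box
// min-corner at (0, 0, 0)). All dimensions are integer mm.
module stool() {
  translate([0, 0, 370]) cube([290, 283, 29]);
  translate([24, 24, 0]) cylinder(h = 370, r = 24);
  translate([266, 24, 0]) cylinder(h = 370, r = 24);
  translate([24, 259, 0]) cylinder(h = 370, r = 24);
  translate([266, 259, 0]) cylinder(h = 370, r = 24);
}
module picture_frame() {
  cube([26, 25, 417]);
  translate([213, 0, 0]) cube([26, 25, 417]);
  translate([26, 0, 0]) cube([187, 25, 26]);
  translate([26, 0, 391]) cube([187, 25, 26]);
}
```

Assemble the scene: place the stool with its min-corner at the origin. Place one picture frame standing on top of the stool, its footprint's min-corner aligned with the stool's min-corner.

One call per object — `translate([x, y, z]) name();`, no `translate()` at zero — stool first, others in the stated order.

stool();
translate([0, 0, 399]) picture_frame();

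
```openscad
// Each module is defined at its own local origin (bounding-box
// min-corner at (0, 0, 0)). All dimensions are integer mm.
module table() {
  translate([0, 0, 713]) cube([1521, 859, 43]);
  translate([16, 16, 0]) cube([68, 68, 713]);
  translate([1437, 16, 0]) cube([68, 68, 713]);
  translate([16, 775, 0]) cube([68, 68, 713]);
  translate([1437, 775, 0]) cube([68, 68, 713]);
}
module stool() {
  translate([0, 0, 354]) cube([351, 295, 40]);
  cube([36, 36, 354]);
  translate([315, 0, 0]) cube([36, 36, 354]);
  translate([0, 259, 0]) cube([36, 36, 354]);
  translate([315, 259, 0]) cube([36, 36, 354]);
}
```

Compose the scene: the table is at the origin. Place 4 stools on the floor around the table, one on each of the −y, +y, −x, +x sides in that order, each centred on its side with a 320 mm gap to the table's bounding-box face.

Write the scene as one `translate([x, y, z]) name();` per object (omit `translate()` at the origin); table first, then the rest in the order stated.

table();
translate([585, -615, 0]) stool();
translate([585, 1179, 0]) stool();
translate([-671, 282, 0]) stool();
translate([1841, 282, 0]) stool();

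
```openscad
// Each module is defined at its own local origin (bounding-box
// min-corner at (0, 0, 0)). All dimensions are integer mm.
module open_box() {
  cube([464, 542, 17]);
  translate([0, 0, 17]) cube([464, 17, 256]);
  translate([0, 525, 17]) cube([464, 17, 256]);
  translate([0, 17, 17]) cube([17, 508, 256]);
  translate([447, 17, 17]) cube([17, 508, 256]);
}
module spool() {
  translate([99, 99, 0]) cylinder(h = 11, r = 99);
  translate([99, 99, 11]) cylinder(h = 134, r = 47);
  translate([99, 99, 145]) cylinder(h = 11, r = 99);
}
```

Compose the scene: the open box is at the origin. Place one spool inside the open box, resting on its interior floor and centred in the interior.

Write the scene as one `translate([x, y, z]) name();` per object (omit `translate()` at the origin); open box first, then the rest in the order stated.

open_box();
translate([133, 172, 17]) spool();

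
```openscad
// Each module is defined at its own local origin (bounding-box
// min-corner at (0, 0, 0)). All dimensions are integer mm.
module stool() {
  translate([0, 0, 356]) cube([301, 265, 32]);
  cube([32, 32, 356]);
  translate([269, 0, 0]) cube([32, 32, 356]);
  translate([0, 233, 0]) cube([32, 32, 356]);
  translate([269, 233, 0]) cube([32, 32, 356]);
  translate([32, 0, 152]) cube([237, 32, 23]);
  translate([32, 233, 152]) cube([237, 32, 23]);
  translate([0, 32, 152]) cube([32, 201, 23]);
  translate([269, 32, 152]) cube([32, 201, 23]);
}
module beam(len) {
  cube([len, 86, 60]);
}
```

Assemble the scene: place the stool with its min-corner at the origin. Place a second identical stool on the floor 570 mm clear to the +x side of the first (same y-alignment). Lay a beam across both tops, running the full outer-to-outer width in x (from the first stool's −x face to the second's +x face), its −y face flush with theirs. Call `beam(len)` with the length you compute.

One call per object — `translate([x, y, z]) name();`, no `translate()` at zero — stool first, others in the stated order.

stool();
translate([871, 0, 0]) stool();
translate([0, 0, 388]) beam(1172);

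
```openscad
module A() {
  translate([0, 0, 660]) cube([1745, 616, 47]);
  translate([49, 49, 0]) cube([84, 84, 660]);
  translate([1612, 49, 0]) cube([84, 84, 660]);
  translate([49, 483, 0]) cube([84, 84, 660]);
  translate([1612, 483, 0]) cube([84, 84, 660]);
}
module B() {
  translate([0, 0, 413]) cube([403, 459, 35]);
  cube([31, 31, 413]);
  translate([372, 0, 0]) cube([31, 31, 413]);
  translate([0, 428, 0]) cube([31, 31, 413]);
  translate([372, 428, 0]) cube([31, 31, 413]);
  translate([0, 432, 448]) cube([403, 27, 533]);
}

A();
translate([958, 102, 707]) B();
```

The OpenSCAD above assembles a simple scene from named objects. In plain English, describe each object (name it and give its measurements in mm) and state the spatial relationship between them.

A is a table with a 1745×616 mm rectangular top, 47 mm thick, top surface at z = 707 mm, supported by four 84×84 mm square legs, each inset 49 mm from the nearest pair of top edges, running from the floor.

B is a chair: 403×459 mm seat, 35 mm thick, top at z = 448 mm, on four 31 mm square corner legs flush with the seat edges. A 27 mm thick backrest slab spans the full seat width, extending 533 mm above the seat top, its back face flush with the seat's +y edge.

The chair is on top of the table.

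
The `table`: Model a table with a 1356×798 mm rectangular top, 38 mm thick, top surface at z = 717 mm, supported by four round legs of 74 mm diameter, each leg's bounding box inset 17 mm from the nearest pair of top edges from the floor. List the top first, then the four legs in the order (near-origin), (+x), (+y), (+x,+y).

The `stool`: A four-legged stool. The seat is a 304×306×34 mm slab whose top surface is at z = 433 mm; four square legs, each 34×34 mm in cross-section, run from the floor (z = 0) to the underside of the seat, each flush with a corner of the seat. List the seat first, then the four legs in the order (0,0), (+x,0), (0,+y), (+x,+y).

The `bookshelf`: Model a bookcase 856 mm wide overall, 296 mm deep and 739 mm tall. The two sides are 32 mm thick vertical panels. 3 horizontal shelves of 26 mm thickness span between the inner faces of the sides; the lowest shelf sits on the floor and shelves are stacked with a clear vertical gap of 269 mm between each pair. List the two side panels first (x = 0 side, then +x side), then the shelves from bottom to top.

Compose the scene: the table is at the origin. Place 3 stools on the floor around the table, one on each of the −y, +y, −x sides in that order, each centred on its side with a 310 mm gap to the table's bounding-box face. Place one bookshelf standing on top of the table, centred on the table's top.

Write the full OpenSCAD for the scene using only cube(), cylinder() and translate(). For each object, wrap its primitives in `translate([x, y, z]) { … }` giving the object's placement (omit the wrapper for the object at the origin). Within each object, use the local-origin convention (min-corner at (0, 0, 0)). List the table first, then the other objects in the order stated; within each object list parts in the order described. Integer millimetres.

translate([0, 0, 679]) cube([1356, 798, 38]);
translate([54, 54, 0]) cylinder(h = 679, r = 37);
translate([1302, 54, 0]) cylinder(h = 679, r = 37);
translate([54, 744, 0]) cylinder(h = 679, r = 37);
translate([1302, 744, 0]) cylinder(h = 679, r = 37);
translate([526, -616, 0]) {
  translate([0, 0, 399]) cube([304, 306, 34]);
  cube([34, 34, 399]);
  translate([270, 0, 0]) cube([34, 34, 399]);
  translate([0, 272, 0]) cube([34, 34, 399]);
  translate([270, 272, 0]) cube([34, 34, 399]);
}
translate([526, 1108, 0]) {
  translate([0, 0, 399]) cube([304, 306, 34]);
  cube([34, 34, 399]);
  translate([270, 0, 0]) cube([34, 34, 399]);
  translate([0, 272, 0]) cube([34, 34, 399]);
  translate([270, 272, 0]) cube([34, 34, 399]);
}
translate([-614, 246, 0]) {
  translate([0, 0, 399]) cube([304, 306, 34]);
  cube([34, 34, 399]);
  translate([270, 0, 0]) cube([34, 34, 399]);
  translate([0, 272, 0]) cube([34, 34, 399]);
  translate([270, 272, 0]) cube([34, 34, 399]);
}
translate([250, 251, 717]) {
  cube([32, 296, 739]);
  translate([824, 0, 0]) cube([32, 296, 739]);
  translate([32, 0, 0]) cube([792, 296, 26]);
  translate([32, 0, 295]) cube([792, 296, 26]);
  translate([32, 0, 590]) cube([792, 296, 26]);
}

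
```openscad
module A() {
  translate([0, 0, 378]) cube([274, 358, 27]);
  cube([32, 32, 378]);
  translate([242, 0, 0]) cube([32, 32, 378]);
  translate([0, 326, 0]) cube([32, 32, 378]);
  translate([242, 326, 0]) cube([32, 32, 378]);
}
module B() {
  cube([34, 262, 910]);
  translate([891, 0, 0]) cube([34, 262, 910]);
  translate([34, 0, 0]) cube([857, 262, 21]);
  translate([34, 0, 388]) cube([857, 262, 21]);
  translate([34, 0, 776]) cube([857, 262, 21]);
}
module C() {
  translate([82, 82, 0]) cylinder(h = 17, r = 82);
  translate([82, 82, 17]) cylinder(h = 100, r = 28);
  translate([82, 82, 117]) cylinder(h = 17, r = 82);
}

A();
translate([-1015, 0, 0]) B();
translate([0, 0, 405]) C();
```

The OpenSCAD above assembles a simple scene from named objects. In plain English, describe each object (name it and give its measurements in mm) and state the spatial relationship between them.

A is a four-legged stool. The seat is 274×358 mm, 27 mm thick, top at z = 405 mm. It stands on four square legs, each 32×32 mm in cross-section, from z = 0 to the seat underside, each flush with a corner of the seat.

B is an open bookshelf. Two side panels, each 34 mm thick, 262 mm deep and 910 mm tall, stand 925 mm apart (outside-to-outside). Between them sit 3 shelves, each 21 mm thick and 262 mm deep, spanning the full gap between the sides. The bottom shelf rests on the floor (its underside at z = 0) and the clear gap between one shelf's top and the next shelf's underside is 367 mm.

C is a spool: two coaxial disc flanges of radius 82 mm and thickness 17 mm, joined by a core cylinder of radius 28 mm and height 100 mm. The lower flange rests on z = 0 and the three cylinders share a vertical axis.

The bookshelf is on the floor beside the stool on its −x side. The spool is on top of the stool.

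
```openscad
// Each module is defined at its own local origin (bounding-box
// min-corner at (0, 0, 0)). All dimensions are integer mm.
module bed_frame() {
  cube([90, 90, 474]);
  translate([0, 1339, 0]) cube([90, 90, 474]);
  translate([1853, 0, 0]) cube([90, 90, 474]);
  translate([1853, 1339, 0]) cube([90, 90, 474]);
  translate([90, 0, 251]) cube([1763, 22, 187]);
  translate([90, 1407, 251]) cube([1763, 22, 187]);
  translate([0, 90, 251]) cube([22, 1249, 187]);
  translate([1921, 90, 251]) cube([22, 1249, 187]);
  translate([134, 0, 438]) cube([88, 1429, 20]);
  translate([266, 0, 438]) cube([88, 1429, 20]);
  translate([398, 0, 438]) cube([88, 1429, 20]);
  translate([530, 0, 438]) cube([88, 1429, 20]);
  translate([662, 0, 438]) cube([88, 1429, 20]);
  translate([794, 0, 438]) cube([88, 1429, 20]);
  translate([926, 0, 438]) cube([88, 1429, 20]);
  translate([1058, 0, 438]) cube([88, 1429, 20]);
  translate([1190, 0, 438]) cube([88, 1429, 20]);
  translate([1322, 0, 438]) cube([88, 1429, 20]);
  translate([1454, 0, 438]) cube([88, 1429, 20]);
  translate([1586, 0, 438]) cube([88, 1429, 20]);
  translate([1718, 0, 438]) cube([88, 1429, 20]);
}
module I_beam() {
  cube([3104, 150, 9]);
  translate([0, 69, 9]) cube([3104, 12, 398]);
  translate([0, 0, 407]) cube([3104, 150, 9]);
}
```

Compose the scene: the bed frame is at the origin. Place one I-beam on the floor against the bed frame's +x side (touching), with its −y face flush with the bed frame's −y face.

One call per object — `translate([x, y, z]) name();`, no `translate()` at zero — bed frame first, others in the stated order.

bed_frame();
translate([1943, 0, 0]) I_beam();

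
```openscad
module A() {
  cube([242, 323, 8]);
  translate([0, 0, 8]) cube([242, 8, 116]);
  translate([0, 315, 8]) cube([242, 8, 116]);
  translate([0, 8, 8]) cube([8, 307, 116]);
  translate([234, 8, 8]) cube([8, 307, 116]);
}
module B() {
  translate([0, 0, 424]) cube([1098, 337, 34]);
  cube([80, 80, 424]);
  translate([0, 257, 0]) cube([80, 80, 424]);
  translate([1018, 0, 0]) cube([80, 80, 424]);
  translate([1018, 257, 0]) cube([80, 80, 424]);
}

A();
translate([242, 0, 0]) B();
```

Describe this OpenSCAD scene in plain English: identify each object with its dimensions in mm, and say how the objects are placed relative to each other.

A is an open storage box with external size 242×323×124 mm and wall thickness 8 mm (the base is also 8 mm thick). The base covers the whole footprint; the four walls stand on the base, with the y-facing walls full-width and the x-facing walls fitting between their inner faces.

B is a bench: a 1098×337 mm seat slab, 34 mm thick, top at z = 458 mm, on four 80×80 mm square legs flush with the seat corners and standing on z = 0.

The bench is against the open box's +x side, with their −y faces flush.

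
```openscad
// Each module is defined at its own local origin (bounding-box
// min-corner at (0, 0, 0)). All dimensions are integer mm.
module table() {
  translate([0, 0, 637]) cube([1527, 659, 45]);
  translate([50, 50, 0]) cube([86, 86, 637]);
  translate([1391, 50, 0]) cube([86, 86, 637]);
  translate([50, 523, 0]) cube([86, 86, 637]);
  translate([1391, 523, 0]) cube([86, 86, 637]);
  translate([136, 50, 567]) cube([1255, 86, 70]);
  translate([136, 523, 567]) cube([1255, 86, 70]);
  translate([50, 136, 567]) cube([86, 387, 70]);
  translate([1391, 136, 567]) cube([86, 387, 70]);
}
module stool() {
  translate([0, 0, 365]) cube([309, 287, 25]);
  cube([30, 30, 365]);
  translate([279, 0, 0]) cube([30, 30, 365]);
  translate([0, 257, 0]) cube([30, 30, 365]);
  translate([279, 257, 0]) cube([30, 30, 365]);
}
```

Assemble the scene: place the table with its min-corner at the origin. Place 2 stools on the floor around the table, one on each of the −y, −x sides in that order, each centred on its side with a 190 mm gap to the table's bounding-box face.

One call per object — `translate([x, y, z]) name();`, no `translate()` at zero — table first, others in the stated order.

table();
translate([609, -477, 0]) stool();
translate([-499, 186, 0]) stool();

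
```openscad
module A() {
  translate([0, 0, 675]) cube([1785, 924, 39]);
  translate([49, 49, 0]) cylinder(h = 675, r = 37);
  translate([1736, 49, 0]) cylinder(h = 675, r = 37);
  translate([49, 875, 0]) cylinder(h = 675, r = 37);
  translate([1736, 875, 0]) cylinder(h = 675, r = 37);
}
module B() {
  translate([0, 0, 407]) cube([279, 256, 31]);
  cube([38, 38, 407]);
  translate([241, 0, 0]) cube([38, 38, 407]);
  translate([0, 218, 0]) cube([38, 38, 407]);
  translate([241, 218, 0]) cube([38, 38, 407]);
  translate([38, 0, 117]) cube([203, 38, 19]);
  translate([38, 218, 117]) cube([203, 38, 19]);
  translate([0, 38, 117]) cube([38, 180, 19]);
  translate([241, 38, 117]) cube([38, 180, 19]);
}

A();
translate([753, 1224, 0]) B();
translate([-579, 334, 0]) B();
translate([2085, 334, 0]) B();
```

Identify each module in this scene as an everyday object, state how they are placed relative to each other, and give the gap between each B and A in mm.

A is a table. B is a stool. Three stools sit around the table at the +y, −x, +x sides. The gap between each stool and the table is 300 mm.

Each stool's nearest face is 300 mm from the table's bounding box.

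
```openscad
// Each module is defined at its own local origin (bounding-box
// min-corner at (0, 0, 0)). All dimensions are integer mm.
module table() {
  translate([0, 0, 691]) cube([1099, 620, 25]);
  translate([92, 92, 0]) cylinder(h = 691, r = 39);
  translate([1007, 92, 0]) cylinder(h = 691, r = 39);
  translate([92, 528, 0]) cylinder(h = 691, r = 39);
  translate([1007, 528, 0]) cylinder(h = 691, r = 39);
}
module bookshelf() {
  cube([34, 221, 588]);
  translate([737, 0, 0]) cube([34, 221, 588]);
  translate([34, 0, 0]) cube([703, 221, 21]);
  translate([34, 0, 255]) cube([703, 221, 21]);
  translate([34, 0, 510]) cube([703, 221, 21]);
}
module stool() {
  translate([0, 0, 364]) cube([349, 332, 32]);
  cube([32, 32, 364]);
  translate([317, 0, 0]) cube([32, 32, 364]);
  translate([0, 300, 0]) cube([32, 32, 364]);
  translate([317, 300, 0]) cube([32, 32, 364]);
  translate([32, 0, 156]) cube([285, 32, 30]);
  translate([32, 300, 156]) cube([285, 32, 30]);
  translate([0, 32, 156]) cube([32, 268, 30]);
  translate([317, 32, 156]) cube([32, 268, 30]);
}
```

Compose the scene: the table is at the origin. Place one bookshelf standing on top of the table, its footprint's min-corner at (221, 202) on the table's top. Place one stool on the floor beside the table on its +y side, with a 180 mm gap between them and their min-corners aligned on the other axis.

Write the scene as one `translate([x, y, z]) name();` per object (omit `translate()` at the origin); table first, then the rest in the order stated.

table();
translate([221, 202, 716]) bookshelf();
translate([0, 800, 0]) stool();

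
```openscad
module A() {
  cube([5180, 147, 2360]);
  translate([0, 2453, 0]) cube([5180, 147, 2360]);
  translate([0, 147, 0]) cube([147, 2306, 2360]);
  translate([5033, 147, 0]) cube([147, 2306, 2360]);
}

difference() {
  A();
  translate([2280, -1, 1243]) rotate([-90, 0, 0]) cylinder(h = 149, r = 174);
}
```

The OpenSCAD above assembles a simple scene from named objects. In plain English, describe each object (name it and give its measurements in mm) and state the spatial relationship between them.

A is the wall frame of a small rectangular building: four walls, each 2360 mm tall and 147 mm thick, enclosing a footprint 5180 mm (x) by 2600 mm (y) outside-to-outside, with no floor or roof. The front and back walls (the −y and +y sides) span the full width; the two side walls fit between them.

The house frame has a circular hole of radius 174 mm through its front wall, centred at (x = 2280, z = 1243).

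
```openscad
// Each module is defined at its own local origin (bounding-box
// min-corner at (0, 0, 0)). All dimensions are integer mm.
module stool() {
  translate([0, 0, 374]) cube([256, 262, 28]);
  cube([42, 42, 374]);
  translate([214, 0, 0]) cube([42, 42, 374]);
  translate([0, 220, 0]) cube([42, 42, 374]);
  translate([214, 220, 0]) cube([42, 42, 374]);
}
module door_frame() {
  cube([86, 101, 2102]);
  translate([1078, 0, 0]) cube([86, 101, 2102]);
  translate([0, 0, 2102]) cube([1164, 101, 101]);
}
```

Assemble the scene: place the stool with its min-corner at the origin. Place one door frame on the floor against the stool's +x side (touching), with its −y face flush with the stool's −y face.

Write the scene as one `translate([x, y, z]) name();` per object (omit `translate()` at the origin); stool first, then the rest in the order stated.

stool();
translate([256, 0, 0]) door_frame();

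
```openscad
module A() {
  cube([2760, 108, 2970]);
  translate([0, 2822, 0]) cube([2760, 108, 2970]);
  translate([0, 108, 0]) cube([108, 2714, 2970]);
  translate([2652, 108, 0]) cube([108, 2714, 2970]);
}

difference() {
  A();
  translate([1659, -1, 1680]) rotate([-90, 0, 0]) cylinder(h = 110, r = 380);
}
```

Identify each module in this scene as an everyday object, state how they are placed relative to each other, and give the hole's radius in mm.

The subtracted cylinder has r = 380 mm.

A is a house frame. The house frame has a circular hole through its front wall. The hole's radius is 380 mm.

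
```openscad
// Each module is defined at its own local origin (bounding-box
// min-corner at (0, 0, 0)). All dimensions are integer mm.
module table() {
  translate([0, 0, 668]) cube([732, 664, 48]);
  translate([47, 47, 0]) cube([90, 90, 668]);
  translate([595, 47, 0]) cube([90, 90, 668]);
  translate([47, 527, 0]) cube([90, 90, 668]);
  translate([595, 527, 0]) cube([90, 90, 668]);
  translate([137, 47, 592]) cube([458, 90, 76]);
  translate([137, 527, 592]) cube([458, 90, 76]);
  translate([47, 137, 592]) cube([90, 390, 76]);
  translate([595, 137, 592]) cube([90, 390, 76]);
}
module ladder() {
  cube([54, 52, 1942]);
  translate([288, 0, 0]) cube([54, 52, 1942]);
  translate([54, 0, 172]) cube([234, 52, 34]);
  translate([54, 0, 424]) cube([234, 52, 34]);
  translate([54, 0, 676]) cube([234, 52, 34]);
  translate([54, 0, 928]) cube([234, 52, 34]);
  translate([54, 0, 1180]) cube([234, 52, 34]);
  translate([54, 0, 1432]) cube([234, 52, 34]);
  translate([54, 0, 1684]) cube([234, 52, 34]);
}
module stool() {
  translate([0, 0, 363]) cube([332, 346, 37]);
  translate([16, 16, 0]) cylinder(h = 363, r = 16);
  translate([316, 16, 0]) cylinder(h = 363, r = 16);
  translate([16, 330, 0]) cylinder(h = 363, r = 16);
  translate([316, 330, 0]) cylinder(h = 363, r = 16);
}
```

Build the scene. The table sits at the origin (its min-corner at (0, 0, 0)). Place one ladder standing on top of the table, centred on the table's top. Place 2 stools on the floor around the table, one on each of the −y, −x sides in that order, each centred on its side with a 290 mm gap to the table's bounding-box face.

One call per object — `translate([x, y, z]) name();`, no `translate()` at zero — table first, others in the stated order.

table();
translate([195, 306, 716]) ladder();
translate([200, -636, 0]) stool();
translate([-622, 159, 0]) stool();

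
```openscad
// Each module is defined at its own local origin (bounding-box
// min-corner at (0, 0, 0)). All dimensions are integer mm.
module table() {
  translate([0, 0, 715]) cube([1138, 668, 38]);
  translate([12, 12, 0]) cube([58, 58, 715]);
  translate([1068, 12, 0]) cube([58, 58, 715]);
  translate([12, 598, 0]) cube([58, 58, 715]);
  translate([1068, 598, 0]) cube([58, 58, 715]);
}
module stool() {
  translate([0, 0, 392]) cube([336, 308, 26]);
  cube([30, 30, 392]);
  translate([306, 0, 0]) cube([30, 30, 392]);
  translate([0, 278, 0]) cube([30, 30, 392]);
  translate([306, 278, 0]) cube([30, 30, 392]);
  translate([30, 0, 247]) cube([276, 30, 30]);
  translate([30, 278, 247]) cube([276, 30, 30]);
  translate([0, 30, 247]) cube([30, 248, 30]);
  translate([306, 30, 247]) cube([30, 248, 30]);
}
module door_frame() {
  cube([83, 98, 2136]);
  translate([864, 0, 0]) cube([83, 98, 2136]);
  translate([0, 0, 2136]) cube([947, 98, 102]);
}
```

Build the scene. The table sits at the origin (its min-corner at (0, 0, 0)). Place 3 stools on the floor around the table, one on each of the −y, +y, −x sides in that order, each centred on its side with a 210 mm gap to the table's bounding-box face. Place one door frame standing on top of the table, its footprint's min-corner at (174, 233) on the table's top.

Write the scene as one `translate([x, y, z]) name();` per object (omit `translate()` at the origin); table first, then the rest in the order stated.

table();
translate([401, -518, 0]) stool();
translate([401, 878, 0]) stool();
translate([-546, 180, 0]) stool();
translate([174, 233, 753]) door_frame();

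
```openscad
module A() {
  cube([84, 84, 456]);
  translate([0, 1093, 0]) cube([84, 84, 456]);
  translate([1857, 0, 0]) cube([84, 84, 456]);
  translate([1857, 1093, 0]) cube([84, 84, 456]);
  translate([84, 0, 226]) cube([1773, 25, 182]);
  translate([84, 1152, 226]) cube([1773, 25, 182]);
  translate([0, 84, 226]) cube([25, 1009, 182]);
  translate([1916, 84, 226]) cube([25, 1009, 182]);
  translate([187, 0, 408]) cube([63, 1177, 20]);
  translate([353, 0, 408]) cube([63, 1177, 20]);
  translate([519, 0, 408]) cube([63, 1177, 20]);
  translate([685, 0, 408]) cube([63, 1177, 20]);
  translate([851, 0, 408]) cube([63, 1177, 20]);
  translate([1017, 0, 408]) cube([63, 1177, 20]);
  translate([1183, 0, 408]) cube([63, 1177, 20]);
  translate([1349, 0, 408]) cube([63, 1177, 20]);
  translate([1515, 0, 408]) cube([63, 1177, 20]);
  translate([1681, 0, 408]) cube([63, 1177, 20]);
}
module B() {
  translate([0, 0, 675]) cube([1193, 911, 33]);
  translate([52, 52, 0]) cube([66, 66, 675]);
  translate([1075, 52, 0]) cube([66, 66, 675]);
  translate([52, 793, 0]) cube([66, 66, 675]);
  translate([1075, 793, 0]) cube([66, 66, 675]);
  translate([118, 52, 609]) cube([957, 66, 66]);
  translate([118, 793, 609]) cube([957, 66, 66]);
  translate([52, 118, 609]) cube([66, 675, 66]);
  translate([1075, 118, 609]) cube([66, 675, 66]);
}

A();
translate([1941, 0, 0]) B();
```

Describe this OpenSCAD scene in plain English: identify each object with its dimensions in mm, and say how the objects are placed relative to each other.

A is a bed frame 1941 mm long (x) by 1177 mm wide (y). Four 84×84 mm corner posts, 456 mm tall, at the corners of the footprint. Four rails of 25 mm thickness and 182 mm height run between adjacent posts with their undersides at z = 226 mm, their outer faces flush with the outside of the frame (the two x-running rails run between the posts' inner faces; the two y-running rails run between the posts' inner faces). 10 slats, each 63 mm wide (x) and 20 mm thick, lie across the top of the two x-running rails, running the full 1177 mm width of the frame in y; the slats are evenly spaced along x between the inner faces of the end posts with equal gaps (rounded down to the nearest mm) at the −x end and between each pair — any rounding remainder accumulates at the +x end.

B is a rectangular dining table. The top is 1193×911×33 mm with its upper surface at z = 708 mm. It stands on four 66×66 mm square legs, each inset 52 mm from the nearest pair of top edges, running from the floor to the underside of the top. Four apron rails, 66 mm thick and 66 mm tall, run between adjacent legs with their top edges flush with the underside of the top and their outer faces flush with the legs' outer faces.

The table is against the bed frame's +x side, with their −y faces flush.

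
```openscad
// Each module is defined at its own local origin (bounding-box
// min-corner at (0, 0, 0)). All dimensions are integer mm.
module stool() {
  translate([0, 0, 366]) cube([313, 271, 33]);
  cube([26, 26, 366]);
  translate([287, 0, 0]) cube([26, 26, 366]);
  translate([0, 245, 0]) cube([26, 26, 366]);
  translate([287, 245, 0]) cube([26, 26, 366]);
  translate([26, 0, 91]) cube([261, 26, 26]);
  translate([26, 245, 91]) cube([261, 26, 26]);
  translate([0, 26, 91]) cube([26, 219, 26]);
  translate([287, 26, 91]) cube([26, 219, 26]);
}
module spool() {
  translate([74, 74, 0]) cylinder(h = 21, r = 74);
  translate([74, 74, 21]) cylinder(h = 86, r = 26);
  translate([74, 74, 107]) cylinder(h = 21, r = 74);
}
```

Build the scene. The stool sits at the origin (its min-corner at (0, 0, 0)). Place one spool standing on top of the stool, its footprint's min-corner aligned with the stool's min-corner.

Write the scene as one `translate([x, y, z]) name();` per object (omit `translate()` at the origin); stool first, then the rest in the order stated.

stool();
translate([0, 0, 399]) spool();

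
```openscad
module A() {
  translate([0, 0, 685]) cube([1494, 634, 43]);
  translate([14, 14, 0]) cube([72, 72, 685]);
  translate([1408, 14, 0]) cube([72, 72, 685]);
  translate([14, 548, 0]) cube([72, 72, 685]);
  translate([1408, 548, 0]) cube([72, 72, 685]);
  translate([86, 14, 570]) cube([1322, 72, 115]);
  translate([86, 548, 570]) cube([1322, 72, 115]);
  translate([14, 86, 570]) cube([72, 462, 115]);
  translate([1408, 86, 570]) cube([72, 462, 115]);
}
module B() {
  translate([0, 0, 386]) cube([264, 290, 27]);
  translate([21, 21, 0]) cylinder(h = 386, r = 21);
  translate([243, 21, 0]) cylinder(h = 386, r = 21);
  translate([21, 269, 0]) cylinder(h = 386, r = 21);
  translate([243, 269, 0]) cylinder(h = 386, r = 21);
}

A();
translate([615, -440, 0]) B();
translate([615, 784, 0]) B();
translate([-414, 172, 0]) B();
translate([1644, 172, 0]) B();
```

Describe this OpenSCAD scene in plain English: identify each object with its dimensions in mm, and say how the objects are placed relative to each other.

A is a table with a 1494×634 mm rectangular top, 43 mm thick, top surface at z = 728 mm, supported by four 72×72 mm square legs, each inset 14 mm from the nearest pair of top edges, running from the floor. Four apron rails, 72 mm thick and 115 mm tall, run between adjacent legs with their top edges flush with the underside of the top and their outer faces flush with the legs' outer faces.

B is a four-legged stool. The seat is 264×290 mm, 27 mm thick, top at z = 413 mm. It stands on four round legs, each 42 mm in diameter, from z = 0 to the seat underside, each leg's axis is inset half a diameter from the nearest pair of seat edges (so the leg's bounding box is flush with the corner).

Four stools sit around the table at the −y, +y, −x, +x sides.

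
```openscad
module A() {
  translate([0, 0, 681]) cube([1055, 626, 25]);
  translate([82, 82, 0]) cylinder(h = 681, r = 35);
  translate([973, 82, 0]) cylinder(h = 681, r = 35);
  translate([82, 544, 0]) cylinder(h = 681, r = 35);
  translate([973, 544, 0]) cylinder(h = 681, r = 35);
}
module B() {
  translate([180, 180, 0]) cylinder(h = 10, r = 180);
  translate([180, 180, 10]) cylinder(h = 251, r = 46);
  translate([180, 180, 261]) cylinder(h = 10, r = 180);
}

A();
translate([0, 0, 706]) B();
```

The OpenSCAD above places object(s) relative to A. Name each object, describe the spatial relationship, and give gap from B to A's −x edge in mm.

A is a table. B is a spool. The spool is on top of the table. The gap from the spool to the table's −x edge is 0 mm.

The spool's min-x is at 0; the table's min-x is 0; gap = 0 mm.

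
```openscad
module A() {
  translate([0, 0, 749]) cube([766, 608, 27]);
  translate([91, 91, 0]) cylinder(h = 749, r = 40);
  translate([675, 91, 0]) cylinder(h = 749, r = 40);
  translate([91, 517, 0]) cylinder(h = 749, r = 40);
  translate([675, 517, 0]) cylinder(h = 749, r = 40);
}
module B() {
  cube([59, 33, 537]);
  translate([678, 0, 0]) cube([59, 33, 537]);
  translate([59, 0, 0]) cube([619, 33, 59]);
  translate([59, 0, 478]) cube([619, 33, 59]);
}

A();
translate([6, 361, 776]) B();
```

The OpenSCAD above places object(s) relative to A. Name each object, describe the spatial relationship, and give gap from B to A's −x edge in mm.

The picture frame's min-x is at 6; the table's min-x is 0; gap = 6 mm.

A is a table. B is a picture frame. The picture frame is on top of the table. The gap from the picture frame to the table's −x edge is 6 mm.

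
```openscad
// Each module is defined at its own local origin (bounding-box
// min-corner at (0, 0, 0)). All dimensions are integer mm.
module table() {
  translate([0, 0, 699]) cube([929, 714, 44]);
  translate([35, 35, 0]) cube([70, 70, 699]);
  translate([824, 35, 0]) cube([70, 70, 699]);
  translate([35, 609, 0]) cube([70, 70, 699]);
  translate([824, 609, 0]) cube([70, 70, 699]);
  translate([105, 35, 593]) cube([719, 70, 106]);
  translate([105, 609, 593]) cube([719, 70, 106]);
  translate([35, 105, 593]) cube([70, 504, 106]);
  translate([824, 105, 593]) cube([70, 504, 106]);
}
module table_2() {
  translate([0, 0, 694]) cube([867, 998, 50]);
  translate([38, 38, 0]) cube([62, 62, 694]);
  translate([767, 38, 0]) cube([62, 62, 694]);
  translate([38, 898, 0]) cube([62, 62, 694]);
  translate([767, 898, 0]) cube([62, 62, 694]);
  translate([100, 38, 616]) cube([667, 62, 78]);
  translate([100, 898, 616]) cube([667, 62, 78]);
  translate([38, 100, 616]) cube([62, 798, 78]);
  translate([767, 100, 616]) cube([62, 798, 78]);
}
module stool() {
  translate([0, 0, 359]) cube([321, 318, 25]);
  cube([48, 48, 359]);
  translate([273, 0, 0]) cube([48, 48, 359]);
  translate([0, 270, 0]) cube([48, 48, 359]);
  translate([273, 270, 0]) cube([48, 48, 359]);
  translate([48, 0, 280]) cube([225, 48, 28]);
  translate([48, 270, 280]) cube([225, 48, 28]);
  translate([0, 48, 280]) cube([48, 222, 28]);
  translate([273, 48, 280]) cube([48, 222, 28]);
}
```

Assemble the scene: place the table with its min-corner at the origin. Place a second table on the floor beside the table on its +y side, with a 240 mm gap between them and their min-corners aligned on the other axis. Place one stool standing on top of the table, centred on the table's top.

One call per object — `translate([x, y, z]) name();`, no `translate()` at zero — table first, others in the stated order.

table();
translate([0, 954, 0]) table_2();
translate([304, 198, 743]) stool();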